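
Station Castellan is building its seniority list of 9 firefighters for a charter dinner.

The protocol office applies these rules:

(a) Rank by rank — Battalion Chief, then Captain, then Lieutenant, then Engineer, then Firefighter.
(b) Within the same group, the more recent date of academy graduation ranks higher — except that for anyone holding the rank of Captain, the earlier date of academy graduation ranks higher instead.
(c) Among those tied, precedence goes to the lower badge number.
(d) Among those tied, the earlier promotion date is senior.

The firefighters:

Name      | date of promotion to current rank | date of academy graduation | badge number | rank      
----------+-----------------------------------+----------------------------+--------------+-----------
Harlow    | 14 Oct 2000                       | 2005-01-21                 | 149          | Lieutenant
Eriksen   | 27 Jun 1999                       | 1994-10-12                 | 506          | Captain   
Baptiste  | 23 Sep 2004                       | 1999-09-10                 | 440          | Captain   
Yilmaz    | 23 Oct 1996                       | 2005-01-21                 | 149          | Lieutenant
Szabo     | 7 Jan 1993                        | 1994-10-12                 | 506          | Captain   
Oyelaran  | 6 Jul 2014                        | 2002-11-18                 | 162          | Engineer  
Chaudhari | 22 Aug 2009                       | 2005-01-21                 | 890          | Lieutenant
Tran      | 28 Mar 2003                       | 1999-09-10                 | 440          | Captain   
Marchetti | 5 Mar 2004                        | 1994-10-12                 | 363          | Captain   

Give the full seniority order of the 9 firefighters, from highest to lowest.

Marchetti, Szabo, Eriksen, Tran, Baptiste, Yilmaz, Harlow, Chaudhari, Oyelaran

By rank: Marchetti, Szabo, Eriksen, Tran and Baptiste (Captain); then Yilmaz, Harlow and Chaudhari (Lieutenant); then Oyelaran (Engineer).
Among Marchetti, Szabo, Eriksen, Tran and Baptiste, by date of academy graduation (earlier first) (reversed rule for this group): Marchetti, Szabo and Eriksen (1994-10-12) before Tran and Baptiste (1999-09-10).
Among Marchetti, Szabo and Eriksen, by badge number (lower first): Marchetti (363) before Szabo and Eriksen (506).
Among Szabo and Eriksen, by date of promotion to current rank (earlier first): Szabo (7 Jan 1993) before Eriksen (27 Jun 1999).
Tran and Baptiste both have badge number 440, so the next rule applies.
Among Tran and Baptiste, by date of promotion to current rank (earlier first): Tran (28 Mar 2003) before Baptiste (23 Sep 2004).
Yilmaz, Harlow and Chaudhari all have date of academy graduation 2005-01-21, so the next rule applies.
Among Yilmaz, Harlow and Chaudhari, by badge number (lower first): Yilmaz and Harlow (149) before Chaudhari (890).
Among Yilmaz and Harlow, by date of promotion to current rank (earlier first): Yilmaz (23 Oct 1996) before Harlow (14 Oct 2000).
Full order: Marchetti, Szabo, Eriksen, Tran, Baptiste, Yilmaz, Harlow, Chaudhari, Oyelaran.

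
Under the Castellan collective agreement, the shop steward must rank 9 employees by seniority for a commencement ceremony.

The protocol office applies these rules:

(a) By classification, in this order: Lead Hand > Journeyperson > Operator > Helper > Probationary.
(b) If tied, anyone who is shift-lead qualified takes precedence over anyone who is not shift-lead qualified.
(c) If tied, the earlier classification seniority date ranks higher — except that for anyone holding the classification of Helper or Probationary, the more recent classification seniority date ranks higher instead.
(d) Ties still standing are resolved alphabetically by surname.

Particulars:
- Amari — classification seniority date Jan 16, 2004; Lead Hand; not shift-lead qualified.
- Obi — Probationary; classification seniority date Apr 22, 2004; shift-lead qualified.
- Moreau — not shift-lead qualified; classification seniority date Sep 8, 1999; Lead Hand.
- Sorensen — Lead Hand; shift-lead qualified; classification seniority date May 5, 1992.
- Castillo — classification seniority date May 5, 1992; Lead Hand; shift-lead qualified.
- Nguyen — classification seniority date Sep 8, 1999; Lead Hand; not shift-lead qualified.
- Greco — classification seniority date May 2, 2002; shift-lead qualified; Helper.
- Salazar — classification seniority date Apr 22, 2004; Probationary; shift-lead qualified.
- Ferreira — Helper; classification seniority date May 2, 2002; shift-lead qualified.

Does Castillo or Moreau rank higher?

By classification: Castillo, Sorensen, Moreau, Nguyen and Amari (Lead Hand); then Ferreira and Greco (Helper); then Obi and Salazar (Probationary).
Among Castillo, Sorensen, Moreau, Nguyen and Amari, shift-lead qualified before not shift-lead qualified: Castillo and Sorensen (shift-lead qualified) before Moreau, Nguyen and Amari (not shift-lead qualified).
Castillo and Sorensen both have classification seniority date May 5, 1992, so the next rule applies.
Among Castillo and Sorensen, alphabetically by surname: Castillo before Sorensen.
Among Moreau, Nguyen and Amari, by classification seniority date (earlier first): Moreau and Nguyen (Sep 8, 1999) before Amari (Jan 16, 2004).
Among Moreau and Nguyen, alphabetically by surname: Moreau before Nguyen.
Ferreira and Greco are each shift-lead qualified, so the next rule applies.
Ferreira and Greco both have classification seniority date May 2, 2002, so the next rule applies.
Among Ferreira and Greco, alphabetically by surname: Ferreira before Greco.
Obi and Salazar are each shift-lead qualified, so the next rule applies.
Obi and Salazar both have classification seniority date Apr 22, 2004, so the next rule applies.
Among Obi and Salazar, alphabetically by surname: Obi before Salazar.
So Castillo takes precedence.

Castillo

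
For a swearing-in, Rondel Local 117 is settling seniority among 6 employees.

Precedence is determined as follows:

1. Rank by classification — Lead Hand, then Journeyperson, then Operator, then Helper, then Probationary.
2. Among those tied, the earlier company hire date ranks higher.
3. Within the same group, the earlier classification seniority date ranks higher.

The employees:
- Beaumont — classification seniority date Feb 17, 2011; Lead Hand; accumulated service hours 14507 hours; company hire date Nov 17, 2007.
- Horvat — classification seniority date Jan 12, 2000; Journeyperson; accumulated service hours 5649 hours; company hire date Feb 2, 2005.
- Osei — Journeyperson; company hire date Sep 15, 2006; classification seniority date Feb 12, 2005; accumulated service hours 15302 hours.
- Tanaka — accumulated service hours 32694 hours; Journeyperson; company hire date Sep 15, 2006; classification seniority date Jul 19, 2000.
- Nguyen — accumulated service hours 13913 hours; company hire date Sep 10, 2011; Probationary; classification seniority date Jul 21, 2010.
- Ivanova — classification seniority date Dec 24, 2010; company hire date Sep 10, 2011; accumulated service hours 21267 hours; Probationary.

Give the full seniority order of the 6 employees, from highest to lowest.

By classification: Beaumont (Lead Hand); then Horvat, Tanaka and Osei (Journeyperson); then Nguyen and Ivanova (Probationary).
Among Horvat, Tanaka and Osei, by company hire date (earlier first): Horvat (Feb 2, 2005) before Tanaka and Osei (Sep 15, 2006).
Among Tanaka and Osei, by classification seniority date (earlier first): Tanaka (Jul 19, 2000) before Osei (Feb 12, 2005).
Nguyen and Ivanova both have company hire date Sep 10, 2011, so the next rule applies.
Among Nguyen and Ivanova, by classification seniority date (earlier first): Nguyen (Jul 21, 2010) before Ivanova (Dec 24, 2010).
Full order: Beaumont, Horvat, Tanaka, Osei, Nguyen, Ivanova.

Beaumont, Horvat, Tanaka, Osei, Nguyen, Ivanova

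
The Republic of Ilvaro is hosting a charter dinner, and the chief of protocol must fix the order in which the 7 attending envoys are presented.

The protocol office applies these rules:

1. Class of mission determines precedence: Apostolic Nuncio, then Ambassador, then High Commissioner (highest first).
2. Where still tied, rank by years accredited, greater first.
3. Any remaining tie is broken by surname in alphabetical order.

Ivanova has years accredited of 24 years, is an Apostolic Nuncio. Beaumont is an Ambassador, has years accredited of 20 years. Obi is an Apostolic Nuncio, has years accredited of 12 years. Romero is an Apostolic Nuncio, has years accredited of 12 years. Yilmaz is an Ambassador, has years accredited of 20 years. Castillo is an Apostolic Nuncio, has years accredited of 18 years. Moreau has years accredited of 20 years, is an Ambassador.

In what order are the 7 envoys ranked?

By class of mission: Ivanova, Castillo, Obi and Romero (Apostolic Nuncio); then Beaumont, Moreau and Yilmaz (Ambassador).
Among Ivanova, Castillo, Obi and Romero, by years accredited (higher first): Ivanova (24 years) before Castillo (18 years) before Obi and Romero (12 years).
Among Obi and Romero, alphabetically by surname: Obi before Romero.
Beaumont, Moreau and Yilmaz all have years accredited 20 years, so the next rule applies.
Among Beaumont, Moreau and Yilmaz, alphabetically by surname: Beaumont before Moreau before Yilmaz.
Full order: Ivanova, Castillo, Obi, Romero, Beaumont, Moreau, Yilmaz.

Ivanova, Castillo, Obi, Romero, Beaumont, Moreau, Yilmaz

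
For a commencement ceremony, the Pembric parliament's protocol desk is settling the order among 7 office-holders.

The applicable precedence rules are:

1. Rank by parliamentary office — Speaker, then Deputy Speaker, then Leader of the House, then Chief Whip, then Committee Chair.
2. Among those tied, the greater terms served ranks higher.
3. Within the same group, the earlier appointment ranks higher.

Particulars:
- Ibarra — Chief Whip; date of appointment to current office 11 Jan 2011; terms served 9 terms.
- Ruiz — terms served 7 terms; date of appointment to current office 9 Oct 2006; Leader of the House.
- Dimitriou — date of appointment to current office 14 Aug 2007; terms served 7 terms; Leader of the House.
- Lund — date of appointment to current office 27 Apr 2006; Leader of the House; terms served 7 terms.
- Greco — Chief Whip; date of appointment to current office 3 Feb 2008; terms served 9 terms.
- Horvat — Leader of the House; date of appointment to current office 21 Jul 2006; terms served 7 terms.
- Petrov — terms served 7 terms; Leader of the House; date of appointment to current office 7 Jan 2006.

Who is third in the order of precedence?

By parliamentary office: Petrov, Lund, Horvat, Ruiz and Dimitriou (Leader of the House); then Greco and Ibarra (Chief Whip).
Petrov, Lund, Horvat, Ruiz and Dimitriou all have terms served 7 terms, so the next rule applies.
Among Petrov, Lund, Horvat, Ruiz and Dimitriou, by date of appointment to current office (earlier first): Petrov (7 Jan 2006) before Lund (27 Apr 2006) before Horvat (21 Jul 2006) before Ruiz (9 Oct 2006) before Dimitriou (14 Aug 2007).
Greco and Ibarra both have terms served 9 terms, so the next rule applies.
Among Greco and Ibarra, by date of appointment to current office (earlier first): Greco (3 Feb 2008) before Ibarra (11 Jan 2011).
Order: Petrov, Lund, Horvat, Ruiz, Dimitriou, Greco, Ibarra.

Horvat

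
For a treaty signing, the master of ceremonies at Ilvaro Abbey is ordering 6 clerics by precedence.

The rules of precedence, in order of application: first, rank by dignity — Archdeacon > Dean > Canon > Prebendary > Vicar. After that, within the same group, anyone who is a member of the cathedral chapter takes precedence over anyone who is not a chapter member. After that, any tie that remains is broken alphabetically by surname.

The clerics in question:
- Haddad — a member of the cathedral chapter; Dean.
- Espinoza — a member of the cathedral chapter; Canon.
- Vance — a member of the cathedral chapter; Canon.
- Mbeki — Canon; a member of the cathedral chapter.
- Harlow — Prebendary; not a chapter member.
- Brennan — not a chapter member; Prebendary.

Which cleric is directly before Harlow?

Brennan

By dignity: Haddad (Dean); then Espinoza, Mbeki and Vance (Canon); then Brennan and Harlow (Prebendary).
Espinoza, Mbeki and Vance are each a member of the cathedral chapter, so the next rule applies.
Among Espinoza, Mbeki and Vance, alphabetically by surname: Espinoza before Mbeki before Vance.
Brennan and Harlow are each not a chapter member, so the next rule applies.
Among Brennan and Harlow, alphabetically by surname: Brennan before Harlow.
Order: Haddad, Espinoza, Mbeki, Vance, Brennan, Harlow.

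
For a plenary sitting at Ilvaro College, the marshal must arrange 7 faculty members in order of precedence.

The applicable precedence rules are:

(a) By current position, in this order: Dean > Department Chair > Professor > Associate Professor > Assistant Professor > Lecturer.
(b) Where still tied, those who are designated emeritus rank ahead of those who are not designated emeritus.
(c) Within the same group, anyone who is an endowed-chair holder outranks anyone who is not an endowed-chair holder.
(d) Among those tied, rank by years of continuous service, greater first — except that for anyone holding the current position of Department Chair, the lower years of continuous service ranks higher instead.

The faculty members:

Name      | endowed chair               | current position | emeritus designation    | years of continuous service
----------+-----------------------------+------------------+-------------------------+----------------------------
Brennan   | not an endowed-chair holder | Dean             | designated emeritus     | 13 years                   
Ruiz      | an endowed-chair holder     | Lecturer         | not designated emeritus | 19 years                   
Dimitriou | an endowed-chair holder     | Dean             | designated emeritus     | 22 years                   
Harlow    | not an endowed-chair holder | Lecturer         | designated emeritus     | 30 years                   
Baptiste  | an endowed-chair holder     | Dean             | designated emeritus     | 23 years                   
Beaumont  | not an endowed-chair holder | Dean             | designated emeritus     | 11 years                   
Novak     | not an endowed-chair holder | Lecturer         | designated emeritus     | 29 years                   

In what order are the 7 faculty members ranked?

By current position: Baptiste, Dimitriou, Brennan and Beaumont (Dean); then Harlow, Novak and Ruiz (Lecturer).
Baptiste, Dimitriou, Brennan and Beaumont are each designated emeritus, so the next rule applies.
Among Baptiste, Dimitriou, Brennan and Beaumont, an endowed-chair holder before not an endowed-chair holder: Baptiste and Dimitriou (an endowed-chair holder) before Brennan and Beaumont (not an endowed-chair holder).
Among Baptiste and Dimitriou, by years of continuous service (higher first): Baptiste (23 years) before Dimitriou (22 years).
Among Brennan and Beaumont, by years of continuous service (higher first): Brennan (13 years) before Beaumont (11 years).
Among Harlow, Novak and Ruiz, designated emeritus before not designated emeritus: Harlow and Novak (designated emeritus) before Ruiz (not designated emeritus).
Harlow and Novak are each not an endowed-chair holder, so the next rule applies.
Among Harlow and Novak, by years of continuous service (higher first): Harlow (30 years) before Novak (29 years).
Full order: Baptiste, Dimitriou, Brennan, Beaumont, Harlow, Novak, Ruiz.

Baptiste, Dimitriou, Brennan, Beaumont, Harlow, Novak, Ruiz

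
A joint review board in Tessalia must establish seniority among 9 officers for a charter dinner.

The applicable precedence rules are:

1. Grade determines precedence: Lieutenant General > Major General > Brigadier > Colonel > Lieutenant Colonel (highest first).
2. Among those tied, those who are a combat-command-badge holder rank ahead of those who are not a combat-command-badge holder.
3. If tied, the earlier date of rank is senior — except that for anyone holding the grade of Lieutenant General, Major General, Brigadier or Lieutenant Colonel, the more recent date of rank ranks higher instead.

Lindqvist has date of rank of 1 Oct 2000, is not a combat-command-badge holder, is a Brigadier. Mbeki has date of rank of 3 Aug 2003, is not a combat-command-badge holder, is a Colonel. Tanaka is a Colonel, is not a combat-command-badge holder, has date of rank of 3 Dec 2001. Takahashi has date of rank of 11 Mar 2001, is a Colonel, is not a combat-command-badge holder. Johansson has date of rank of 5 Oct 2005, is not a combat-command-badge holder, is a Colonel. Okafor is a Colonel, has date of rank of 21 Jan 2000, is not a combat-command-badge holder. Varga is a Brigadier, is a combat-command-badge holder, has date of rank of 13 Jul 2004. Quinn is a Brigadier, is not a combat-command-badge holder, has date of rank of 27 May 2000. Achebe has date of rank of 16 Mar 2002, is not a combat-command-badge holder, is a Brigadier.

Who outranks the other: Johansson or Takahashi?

By grade: Varga, Achebe, Lindqvist and Quinn (Brigadier); then Okafor, Takahashi, Tanaka, Mbeki and Johansson (Colonel).
Among Varga, Achebe, Lindqvist and Quinn, a combat-command-badge holder before not a combat-command-badge holder: Varga (a combat-command-badge holder) before Achebe, Lindqvist and Quinn (not a combat-command-badge holder).
Among Achebe, Lindqvist and Quinn, by date of rank (later first) (reversed rule for this group): Achebe (16 Mar 2002) before Lindqvist (1 Oct 2000) before Quinn (27 May 2000).
Okafor, Takahashi, Tanaka, Mbeki and Johansson are each not a combat-command-badge holder, so the next rule applies.
Among Okafor, Takahashi, Tanaka, Mbeki and Johansson, by date of rank (earlier first): Okafor (21 Jan 2000) before Takahashi (11 Mar 2001) before Tanaka (3 Dec 2001) before Mbeki (3 Aug 2003) before Johansson (5 Oct 2005).
So Takahashi takes precedence.

Takahashi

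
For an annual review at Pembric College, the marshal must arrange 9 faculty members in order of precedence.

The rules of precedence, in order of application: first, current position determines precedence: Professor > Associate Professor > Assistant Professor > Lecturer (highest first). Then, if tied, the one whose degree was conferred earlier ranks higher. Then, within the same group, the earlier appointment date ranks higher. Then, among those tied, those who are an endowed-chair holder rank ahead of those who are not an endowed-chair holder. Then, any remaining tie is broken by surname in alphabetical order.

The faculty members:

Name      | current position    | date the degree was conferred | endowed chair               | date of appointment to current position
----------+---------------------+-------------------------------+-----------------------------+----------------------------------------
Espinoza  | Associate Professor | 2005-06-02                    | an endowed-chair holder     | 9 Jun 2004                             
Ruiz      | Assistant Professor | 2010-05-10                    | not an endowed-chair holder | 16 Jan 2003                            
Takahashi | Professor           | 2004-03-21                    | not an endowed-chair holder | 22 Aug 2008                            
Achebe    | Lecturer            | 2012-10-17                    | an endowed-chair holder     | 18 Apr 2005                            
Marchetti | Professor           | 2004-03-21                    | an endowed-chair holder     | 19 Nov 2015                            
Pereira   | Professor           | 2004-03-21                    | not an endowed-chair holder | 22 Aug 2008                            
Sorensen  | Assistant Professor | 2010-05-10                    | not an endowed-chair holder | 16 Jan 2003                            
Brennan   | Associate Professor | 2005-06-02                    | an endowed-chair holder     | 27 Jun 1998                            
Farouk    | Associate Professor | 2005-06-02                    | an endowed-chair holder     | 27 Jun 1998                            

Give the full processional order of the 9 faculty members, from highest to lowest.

Pereira, Takahashi, Marchetti, Brennan, Farouk, Espinoza, Ruiz, Sorensen, Achebe

By current position: Pereira, Takahashi and Marchetti (Professor); then Brennan, Farouk and Espinoza (Associate Professor); then Ruiz and Sorensen (Assistant Professor); then Achebe (Lecturer).
Pereira, Takahashi and Marchetti all have date the degree was conferred 2004-03-21, so the next rule applies.
Among Pereira, Takahashi and Marchetti, by date of appointment to current position (earlier first): Pereira and Takahashi (22 Aug 2008) before Marchetti (19 Nov 2015).
Pereira and Takahashi are each not an endowed-chair holder, so the next rule applies.
Among Pereira and Takahashi, alphabetically by surname: Pereira before Takahashi.
Brennan, Farouk and Espinoza all have date the degree was conferred 2005-06-02, so the next rule applies.
Among Brennan, Farouk and Espinoza, by date of appointment to current position (earlier first): Brennan and Farouk (27 Jun 1998) before Espinoza (9 Jun 2004).
Brennan and Farouk are each an endowed-chair holder, so the next rule applies.
Among Brennan and Farouk, alphabetically by surname: Brennan before Farouk.
Ruiz and Sorensen both have date the degree was conferred 2010-05-10, so the next rule applies.
Ruiz and Sorensen both have date of appointment to current position 16 Jan 2003, so the next rule applies.
Ruiz and Sorensen are each not an endowed-chair holder, so the next rule applies.
Among Ruiz and Sorensen, alphabetically by surname: Ruiz before Sorensen.
Full order: Pereira, Takahashi, Marchetti, Brennan, Farouk, Espinoza, Ruiz, Sorensen, Achebe.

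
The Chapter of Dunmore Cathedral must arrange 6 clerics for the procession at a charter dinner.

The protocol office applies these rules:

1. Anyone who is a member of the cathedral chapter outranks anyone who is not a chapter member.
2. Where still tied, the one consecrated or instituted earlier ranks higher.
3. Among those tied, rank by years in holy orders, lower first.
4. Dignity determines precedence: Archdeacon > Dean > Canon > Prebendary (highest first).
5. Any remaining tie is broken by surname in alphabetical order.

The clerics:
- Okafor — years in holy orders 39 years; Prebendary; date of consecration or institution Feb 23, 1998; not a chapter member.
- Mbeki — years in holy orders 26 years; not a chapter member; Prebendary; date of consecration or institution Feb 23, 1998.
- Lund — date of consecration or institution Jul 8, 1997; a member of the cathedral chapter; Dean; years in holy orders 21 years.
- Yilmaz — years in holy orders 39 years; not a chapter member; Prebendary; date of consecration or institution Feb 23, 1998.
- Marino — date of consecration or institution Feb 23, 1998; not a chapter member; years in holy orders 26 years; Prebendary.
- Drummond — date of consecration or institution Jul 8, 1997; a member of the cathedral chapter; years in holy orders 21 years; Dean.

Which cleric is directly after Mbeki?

By the first rule: Drummond and Lund (both a member of the cathedral chapter); then Marino, Mbeki, Okafor and Yilmaz (each not a chapter member).
Drummond and Lund both have date of consecration or institution Jul 8, 1997, so the next rule applies.
Drummond and Lund both have years in holy orders 21 years, so the next rule applies.
Drummond and Lund are each Dean, so the next rule applies.
Among Drummond and Lund, alphabetically by surname: Drummond before Lund.
Marino, Mbeki, Okafor and Yilmaz all have date of consecration or institution Feb 23, 1998, so the next rule applies.
Among Marino, Mbeki, Okafor and Yilmaz, by years in holy orders (lower first): Marino and Mbeki (26 years) before Okafor and Yilmaz (39 years).
Marino and Mbeki are each Prebendary, so the next rule applies.
Among Marino and Mbeki, alphabetically by surname: Marino before Mbeki.
Okafor and Yilmaz are each Prebendary, so the next rule applies.
Among Okafor and Yilmaz, alphabetically by surname: Okafor before Yilmaz.
Order: Drummond, Lund, Marino, Mbeki, Okafor, Yilmaz.

Okafor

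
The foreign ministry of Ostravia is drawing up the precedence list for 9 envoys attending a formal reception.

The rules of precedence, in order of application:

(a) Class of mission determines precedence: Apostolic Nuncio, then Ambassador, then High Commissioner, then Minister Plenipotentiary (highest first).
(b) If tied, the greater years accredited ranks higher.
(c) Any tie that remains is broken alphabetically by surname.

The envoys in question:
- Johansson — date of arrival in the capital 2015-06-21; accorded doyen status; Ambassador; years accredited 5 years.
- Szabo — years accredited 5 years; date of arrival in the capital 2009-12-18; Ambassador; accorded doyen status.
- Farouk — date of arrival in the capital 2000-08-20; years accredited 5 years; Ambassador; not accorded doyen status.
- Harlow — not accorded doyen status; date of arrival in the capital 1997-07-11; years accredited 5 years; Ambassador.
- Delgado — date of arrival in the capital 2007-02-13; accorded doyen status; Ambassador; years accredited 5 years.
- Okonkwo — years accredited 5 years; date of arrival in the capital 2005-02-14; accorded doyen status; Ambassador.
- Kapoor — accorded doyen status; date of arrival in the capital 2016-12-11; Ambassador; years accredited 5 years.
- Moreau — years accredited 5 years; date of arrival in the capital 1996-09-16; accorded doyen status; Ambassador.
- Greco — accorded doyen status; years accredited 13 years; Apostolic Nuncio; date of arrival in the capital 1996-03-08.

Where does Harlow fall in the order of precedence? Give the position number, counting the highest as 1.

By class of mission: Greco (Apostolic Nuncio); then Delgado, Farouk, Harlow, Johansson, Kapoor, Moreau, Okonkwo and Szabo (Ambassador).
Delgado, Farouk, Harlow, Johansson, Kapoor, Moreau, Okonkwo and Szabo all have years accredited 5 years, so the next rule applies.
Among Delgado, Farouk, Harlow, Johansson, Kapoor, Moreau, Okonkwo and Szabo, alphabetically by surname: Delgado before Farouk before Harlow before Johansson before Kapoor before Moreau before Okonkwo before Szabo.
Order: Greco, Delgado, Farouk, Harlow, Johansson, Kapoor, Moreau, Okonkwo, Szabo. So position 4.

4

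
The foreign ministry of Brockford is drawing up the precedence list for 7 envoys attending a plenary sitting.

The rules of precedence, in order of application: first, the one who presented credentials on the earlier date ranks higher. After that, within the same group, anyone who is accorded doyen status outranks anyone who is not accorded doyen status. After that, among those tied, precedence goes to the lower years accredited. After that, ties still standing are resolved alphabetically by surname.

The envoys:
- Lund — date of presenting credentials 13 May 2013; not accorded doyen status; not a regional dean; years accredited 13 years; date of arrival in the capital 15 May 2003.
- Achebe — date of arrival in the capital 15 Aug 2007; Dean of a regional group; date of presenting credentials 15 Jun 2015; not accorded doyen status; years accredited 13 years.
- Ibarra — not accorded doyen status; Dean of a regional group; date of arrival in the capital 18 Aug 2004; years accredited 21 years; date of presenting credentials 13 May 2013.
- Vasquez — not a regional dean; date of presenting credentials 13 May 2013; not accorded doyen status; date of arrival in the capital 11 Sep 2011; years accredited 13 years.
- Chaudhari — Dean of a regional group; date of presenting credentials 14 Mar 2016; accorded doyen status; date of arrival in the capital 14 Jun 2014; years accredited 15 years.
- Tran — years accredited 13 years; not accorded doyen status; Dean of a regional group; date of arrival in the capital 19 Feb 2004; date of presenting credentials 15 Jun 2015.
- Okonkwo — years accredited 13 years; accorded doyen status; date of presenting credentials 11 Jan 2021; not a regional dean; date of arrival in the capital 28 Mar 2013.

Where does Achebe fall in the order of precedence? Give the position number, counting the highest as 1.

By date of presenting credentials (earlier first): Lund, Vasquez and Ibarra (each 13 May 2013); then Achebe and Tran (both 15 Jun 2015); then Chaudhari (14 Mar 2016); then Okonkwo (11 Jan 2021).
Lund, Vasquez and Ibarra are each not accorded doyen status, so the next rule applies.
Among Lund, Vasquez and Ibarra, by years accredited (lower first): Lund and Vasquez (13 years) before Ibarra (21 years).
Among Lund and Vasquez, alphabetically by surname: Lund before Vasquez.
Achebe and Tran are each not accorded doyen status, so the next rule applies.
Achebe and Tran both have years accredited 13 years, so the next rule applies.
Among Achebe and Tran, alphabetically by surname: Achebe before Tran.
Order: Lund, Vasquez, Ibarra, Achebe, Tran, Chaudhari, Okonkwo. So position 4.

4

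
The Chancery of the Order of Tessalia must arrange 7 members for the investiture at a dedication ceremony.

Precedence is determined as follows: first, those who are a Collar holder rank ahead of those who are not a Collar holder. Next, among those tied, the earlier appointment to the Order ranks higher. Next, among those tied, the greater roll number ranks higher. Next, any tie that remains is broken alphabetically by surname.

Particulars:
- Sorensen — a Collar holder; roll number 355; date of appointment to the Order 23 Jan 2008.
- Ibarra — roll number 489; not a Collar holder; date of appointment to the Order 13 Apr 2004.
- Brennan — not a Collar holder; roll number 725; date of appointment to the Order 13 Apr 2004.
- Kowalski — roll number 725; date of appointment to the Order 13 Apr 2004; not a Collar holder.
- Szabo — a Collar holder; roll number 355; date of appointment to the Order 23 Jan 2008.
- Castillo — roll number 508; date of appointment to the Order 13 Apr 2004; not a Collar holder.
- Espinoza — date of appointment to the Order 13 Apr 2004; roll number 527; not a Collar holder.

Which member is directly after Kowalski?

Espinoza

By the first rule: Sorensen and Szabo (both a Collar holder); then Brennan, Kowalski, Espinoza, Castillo and Ibarra (each not a Collar holder).
Sorensen and Szabo both have date of appointment to the Order 23 Jan 2008, so the next rule applies.
Sorensen and Szabo both have roll number 355, so the next rule applies.
Among Sorensen and Szabo, alphabetically by surname: Sorensen before Szabo.
Brennan, Kowalski, Espinoza, Castillo and Ibarra all have date of appointment to the Order 13 Apr 2004, so the next rule applies.
Among Brennan, Kowalski, Espinoza, Castillo and Ibarra, by roll number (higher first): Brennan and Kowalski (725) before Espinoza (527) before Castillo (508) before Ibarra (489).
Among Brennan and Kowalski, alphabetically by surname: Brennan before Kowalski.
Order: Sorensen, Szabo, Brennan, Kowalski, Espinoza, Castillo, Ibarra.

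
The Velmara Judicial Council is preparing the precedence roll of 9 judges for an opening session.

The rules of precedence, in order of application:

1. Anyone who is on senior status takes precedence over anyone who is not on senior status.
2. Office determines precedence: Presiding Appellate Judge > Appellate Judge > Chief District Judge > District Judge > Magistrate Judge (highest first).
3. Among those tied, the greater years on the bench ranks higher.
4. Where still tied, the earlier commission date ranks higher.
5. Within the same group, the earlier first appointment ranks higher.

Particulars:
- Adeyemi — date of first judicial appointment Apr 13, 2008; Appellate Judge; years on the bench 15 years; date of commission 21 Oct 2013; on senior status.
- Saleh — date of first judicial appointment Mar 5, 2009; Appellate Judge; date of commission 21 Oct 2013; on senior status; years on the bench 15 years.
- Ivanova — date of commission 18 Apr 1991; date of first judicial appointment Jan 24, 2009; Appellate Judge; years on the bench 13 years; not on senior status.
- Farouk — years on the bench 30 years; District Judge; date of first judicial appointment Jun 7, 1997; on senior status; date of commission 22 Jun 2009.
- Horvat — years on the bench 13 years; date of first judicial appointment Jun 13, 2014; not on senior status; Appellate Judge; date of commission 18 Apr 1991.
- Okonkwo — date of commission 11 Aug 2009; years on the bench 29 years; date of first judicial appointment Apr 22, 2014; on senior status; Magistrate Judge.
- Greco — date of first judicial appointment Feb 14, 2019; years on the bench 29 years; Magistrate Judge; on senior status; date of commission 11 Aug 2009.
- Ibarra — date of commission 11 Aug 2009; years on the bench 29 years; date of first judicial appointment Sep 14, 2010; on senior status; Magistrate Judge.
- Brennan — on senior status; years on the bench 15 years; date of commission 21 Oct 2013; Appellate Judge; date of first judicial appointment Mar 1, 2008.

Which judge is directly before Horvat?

By the first rule: Brennan, Adeyemi, Saleh, Farouk, Ibarra, Okonkwo and Greco (each on senior status); then Ivanova and Horvat (both not on senior status).
Among Brennan, Adeyemi, Saleh, Farouk, Ibarra, Okonkwo and Greco, by office: Brennan, Adeyemi and Saleh (Appellate Judge) before Farouk (District Judge) before Ibarra, Okonkwo and Greco (Magistrate Judge).
Brennan, Adeyemi and Saleh all have years on the bench 15 years, so the next rule applies.
Brennan, Adeyemi and Saleh all have date of commission 21 Oct 2013, so the next rule applies.
Among Brennan, Adeyemi and Saleh, by date of first judicial appointment (earlier first): Brennan (Mar 1, 2008) before Adeyemi (Apr 13, 2008) before Saleh (Mar 5, 2009).
Ibarra, Okonkwo and Greco all have years on the bench 29 years, so the next rule applies.
Ibarra, Okonkwo and Greco all have date of commission 11 Aug 2009, so the next rule applies.
Among Ibarra, Okonkwo and Greco, by date of first judicial appointment (earlier first): Ibarra (Sep 14, 2010) before Okonkwo (Apr 22, 2014) before Greco (Feb 14, 2019).
Ivanova and Horvat are each Appellate Judge, so the next rule applies.
Ivanova and Horvat both have years on the bench 13 years, so the next rule applies.
Ivanova and Horvat both have date of commission 18 Apr 1991, so the next rule applies.
Among Ivanova and Horvat, by date of first judicial appointment (earlier first): Ivanova (Jan 24, 2009) before Horvat (Jun 13, 2014).
Order: Brennan, Adeyemi, Saleh, Farouk, Ibarra, Okonkwo, Greco, Ivanova, Horvat.

Ivanova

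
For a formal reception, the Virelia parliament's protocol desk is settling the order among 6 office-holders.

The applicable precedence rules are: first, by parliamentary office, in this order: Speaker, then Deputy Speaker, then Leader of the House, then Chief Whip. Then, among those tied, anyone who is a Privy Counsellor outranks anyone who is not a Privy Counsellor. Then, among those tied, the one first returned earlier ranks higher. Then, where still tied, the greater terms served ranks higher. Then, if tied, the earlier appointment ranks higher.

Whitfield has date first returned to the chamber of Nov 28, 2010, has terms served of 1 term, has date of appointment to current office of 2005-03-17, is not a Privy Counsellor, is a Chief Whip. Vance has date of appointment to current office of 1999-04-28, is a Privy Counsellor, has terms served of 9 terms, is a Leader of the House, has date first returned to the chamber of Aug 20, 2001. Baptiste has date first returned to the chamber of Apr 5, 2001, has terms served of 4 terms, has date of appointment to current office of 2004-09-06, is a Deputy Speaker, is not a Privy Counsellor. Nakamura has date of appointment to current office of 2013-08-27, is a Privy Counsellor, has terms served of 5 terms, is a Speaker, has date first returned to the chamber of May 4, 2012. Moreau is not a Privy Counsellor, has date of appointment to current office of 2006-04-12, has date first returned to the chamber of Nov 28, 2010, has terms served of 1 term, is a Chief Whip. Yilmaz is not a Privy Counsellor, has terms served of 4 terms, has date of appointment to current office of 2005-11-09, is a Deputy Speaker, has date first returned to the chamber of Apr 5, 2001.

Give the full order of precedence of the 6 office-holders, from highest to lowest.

By parliamentary office: Nakamura (Speaker); then Baptiste and Yilmaz (Deputy Speaker); then Vance (Leader of the House); then Whitfield and Moreau (Chief Whip).
Baptiste and Yilmaz are each not a Privy Counsellor, so the next rule applies.
Baptiste and Yilmaz both have date first returned to the chamber Apr 5, 2001, so the next rule applies.
Baptiste and Yilmaz both have terms served 4 terms, so the next rule applies.
Among Baptiste and Yilmaz, by date of appointment to current office (earlier first): Baptiste (2004-09-06) before Yilmaz (2005-11-09).
Whitfield and Moreau are each not a Privy Counsellor, so the next rule applies.
Whitfield and Moreau both have date first returned to the chamber Nov 28, 2010, so the next rule applies.
Whitfield and Moreau both have terms served 1 term, so the next rule applies.
Among Whitfield and Moreau, by date of appointment to current office (earlier first): Whitfield (2005-03-17) before Moreau (2006-04-12).
Full order: Nakamura, Baptiste, Yilmaz, Vance, Whitfield, Moreau.

Nakamura, Baptiste, Yilmaz, Vance, Whitfield, Moreau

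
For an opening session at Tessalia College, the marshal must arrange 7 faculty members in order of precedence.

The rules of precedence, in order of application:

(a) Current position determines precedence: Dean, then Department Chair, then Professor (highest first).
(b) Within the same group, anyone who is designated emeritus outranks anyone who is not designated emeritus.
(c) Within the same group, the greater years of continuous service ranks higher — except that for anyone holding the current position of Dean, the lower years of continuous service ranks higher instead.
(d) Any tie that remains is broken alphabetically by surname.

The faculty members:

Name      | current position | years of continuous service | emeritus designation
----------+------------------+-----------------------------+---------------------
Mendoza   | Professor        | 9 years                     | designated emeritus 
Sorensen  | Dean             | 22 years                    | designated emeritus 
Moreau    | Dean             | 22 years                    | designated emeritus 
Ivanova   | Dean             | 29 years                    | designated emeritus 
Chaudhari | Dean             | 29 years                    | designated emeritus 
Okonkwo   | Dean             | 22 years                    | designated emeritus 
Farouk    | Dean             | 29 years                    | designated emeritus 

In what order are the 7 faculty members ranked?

By current position: Moreau, Okonkwo, Sorensen, Chaudhari, Farouk and Ivanova (Dean); then Mendoza (Professor).
Moreau, Okonkwo, Sorensen, Chaudhari, Farouk and Ivanova are each designated emeritus, so the next rule applies.
Among Moreau, Okonkwo, Sorensen, Chaudhari, Farouk and Ivanova, by years of continuous service (lower first) (reversed rule for this group): Moreau, Okonkwo and Sorensen (22 years) before Chaudhari, Farouk and Ivanova (29 years).
Among Moreau, Okonkwo and Sorensen, alphabetically by surname: Moreau before Okonkwo before Sorensen.
Among Chaudhari, Farouk and Ivanova, alphabetically by surname: Chaudhari before Farouk before Ivanova.
Full order: Moreau, Okonkwo, Sorensen, Chaudhari, Farouk, Ivanova, Mendoza.

Moreau, Okonkwo, Sorensen, Chaudhari, Farouk, Ivanova, Mendoza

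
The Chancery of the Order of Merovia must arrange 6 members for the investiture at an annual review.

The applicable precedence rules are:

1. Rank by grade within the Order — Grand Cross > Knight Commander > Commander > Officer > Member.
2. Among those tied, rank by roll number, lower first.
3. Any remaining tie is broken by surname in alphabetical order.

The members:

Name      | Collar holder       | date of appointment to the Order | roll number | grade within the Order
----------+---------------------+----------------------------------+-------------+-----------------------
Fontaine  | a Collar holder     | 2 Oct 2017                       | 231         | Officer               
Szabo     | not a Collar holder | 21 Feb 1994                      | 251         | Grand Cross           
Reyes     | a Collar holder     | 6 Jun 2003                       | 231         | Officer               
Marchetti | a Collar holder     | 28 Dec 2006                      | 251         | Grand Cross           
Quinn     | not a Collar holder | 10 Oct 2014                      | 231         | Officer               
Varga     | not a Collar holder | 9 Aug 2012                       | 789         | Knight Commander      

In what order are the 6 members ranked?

Marchetti, Szabo, Varga, Fontaine, Quinn, Reyes

By grade within the Order: Marchetti and Szabo (Grand Cross); then Varga (Knight Commander); then Fontaine, Quinn and Reyes (Officer).
Marchetti and Szabo both have roll number 251, so the next rule applies.
Among Marchetti and Szabo, alphabetically by surname: Marchetti before Szabo.
Fontaine, Quinn and Reyes all have roll number 231, so the next rule applies.
Among Fontaine, Quinn and Reyes, alphabetically by surname: Fontaine before Quinn before Reyes.
Full order: Marchetti, Szabo, Varga, Fontaine, Quinn, Reyes.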